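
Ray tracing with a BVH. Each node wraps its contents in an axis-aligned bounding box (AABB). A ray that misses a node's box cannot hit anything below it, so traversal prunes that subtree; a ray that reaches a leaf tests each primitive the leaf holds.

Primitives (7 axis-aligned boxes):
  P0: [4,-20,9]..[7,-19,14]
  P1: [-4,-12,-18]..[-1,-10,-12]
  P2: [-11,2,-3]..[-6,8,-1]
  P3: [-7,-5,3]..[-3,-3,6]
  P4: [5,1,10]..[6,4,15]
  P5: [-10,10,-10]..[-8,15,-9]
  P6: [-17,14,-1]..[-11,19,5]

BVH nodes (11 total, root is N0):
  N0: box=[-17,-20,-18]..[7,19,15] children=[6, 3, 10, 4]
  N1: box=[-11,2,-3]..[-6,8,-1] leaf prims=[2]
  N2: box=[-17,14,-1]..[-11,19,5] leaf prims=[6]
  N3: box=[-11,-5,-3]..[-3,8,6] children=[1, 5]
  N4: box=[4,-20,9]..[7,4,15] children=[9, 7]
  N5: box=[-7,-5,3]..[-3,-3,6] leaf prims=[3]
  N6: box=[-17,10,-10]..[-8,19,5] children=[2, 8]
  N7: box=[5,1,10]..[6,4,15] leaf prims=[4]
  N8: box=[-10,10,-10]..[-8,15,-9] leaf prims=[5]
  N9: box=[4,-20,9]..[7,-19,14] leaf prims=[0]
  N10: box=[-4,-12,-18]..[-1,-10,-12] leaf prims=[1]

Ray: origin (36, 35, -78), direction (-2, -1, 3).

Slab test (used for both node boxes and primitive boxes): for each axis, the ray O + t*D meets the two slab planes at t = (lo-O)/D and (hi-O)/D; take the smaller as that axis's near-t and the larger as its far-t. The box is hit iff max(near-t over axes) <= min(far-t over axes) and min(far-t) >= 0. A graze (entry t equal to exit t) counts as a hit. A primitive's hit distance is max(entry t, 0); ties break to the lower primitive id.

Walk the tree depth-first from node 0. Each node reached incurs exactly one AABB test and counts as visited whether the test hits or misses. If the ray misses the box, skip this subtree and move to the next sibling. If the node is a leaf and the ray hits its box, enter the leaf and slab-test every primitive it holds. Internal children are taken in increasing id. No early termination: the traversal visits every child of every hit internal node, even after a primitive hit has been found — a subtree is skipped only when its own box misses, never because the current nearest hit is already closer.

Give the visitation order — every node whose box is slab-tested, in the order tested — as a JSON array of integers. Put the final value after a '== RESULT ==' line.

Trace the traversal:
N0 x:[29/2,53/2] y:[16,55] z:[20,31] -> hit [20,53/2], descend [3, 4, 6, 10]
  N3 x:[39/2,47/2] y:[27,40] z:[25,28] -> miss, prune
  N4 x:[29/2,16] y:[31,55] z:[29,31] -> miss, prune
  N6 x:[22,53/2] y:[16,25] z:[68/3,83/3] -> hit [68/3,25], descend [2, 8]
    N2 x:[47/2,53/2] y:[16,21] z:[77/3,83/3] -> miss, prune
    N8 x:[22,23] y:[20,25] z:[68/3,23] -> hit [68/3,23] leaf, test {P5@t=68/3}
  N10 x:[37/2,20] y:[45,47] z:[20,22] -> miss, prune

order=[0, 3, 4, 6, 2, 8, 10]  |boxes|=7  |leaves|=1  hit=P5

== RESULT ==
[0, 3, 4, 6, 2, 8, 10]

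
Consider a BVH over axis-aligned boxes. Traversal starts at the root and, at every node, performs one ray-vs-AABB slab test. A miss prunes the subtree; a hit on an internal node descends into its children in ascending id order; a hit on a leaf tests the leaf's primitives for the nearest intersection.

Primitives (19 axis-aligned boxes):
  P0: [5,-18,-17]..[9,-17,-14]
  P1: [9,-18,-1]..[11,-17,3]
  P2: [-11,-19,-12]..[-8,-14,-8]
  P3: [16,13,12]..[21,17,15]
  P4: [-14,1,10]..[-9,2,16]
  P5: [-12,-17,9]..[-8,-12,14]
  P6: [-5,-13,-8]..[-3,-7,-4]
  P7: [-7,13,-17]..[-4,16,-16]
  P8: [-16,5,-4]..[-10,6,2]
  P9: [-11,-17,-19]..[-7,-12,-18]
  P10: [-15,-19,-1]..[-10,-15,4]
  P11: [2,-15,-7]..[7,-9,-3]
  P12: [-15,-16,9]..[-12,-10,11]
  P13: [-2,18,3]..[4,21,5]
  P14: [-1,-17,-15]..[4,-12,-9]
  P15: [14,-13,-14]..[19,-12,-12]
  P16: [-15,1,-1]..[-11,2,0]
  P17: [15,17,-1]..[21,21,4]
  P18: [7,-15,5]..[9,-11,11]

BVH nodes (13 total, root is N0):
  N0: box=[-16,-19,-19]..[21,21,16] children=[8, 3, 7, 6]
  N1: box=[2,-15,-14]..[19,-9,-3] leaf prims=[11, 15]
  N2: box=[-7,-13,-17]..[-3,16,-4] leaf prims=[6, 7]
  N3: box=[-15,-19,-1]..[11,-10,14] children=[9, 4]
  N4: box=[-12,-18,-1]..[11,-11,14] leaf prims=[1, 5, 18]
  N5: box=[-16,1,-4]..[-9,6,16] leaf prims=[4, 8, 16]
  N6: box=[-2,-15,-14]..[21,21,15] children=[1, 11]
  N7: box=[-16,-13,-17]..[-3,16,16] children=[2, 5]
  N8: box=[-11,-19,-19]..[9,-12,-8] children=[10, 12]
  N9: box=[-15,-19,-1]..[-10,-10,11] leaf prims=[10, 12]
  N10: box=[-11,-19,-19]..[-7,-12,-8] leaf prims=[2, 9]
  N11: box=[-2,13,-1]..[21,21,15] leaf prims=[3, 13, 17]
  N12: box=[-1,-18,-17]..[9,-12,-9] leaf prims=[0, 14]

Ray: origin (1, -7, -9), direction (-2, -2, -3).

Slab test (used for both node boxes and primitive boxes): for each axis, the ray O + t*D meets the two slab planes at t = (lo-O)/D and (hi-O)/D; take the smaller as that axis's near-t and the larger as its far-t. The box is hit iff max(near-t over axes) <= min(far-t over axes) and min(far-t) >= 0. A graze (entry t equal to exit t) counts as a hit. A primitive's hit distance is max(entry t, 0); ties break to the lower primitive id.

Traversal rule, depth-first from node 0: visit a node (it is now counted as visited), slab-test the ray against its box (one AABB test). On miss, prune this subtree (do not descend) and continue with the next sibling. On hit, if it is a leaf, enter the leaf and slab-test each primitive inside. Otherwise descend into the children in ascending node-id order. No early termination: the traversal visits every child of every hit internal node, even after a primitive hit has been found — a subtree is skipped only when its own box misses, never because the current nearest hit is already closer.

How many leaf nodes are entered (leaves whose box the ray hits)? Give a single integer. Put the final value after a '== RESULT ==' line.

Trace the traversal:
N0 x:[-10,17/2] y:[-14,6] z:[-25/3,10/3] -> hit [-25/3,10/3], descend [3, 6, 7, 8]
  N3 x:[-5,8] y:[3/2,6] z:[-23/3,-8/3] -> miss, prune
  N6 x:[-10,3/2] y:[-14,4] z:[-8,5/3] -> hit [-8,3/2], descend [1, 11]
    N1 x:[-9,-1/2] y:[1,4] z:[-2,5/3] -> miss, prune
    N11 x:[-10,3/2] y:[-14,-10] z:[-8,-8/3] -> miss, prune
  N7 x:[2,17/2] y:[-23/2,3] z:[-25/3,8/3] -> hit [2,8/3], descend [2, 5]
    N2 x:[2,4] y:[-23/2,3] z:[-5/3,8/3] -> hit [2,8/3] leaf, test {P6(miss), P7(miss)}
    N5 x:[5,17/2] y:[-13/2,-4] z:[-25/3,-5/3] -> miss, prune
  N8 x:[-4,6] y:[5/2,6] z:[-1/3,10/3] -> hit [5/2,10/3], descend [10, 12]
    N10 x:[4,6] y:[5/2,6] z:[-1/3,10/3] -> miss, prune
    N12 x:[-4,1] y:[5/2,11/2] z:[0,8/3] -> miss, prune

Summary -> nodes [0, 3, 6, 1, 11, 7, 2, 5, 8, 10, 12]; box-tests=11; leaf-entries=1; first=miss

== RESULT ==
1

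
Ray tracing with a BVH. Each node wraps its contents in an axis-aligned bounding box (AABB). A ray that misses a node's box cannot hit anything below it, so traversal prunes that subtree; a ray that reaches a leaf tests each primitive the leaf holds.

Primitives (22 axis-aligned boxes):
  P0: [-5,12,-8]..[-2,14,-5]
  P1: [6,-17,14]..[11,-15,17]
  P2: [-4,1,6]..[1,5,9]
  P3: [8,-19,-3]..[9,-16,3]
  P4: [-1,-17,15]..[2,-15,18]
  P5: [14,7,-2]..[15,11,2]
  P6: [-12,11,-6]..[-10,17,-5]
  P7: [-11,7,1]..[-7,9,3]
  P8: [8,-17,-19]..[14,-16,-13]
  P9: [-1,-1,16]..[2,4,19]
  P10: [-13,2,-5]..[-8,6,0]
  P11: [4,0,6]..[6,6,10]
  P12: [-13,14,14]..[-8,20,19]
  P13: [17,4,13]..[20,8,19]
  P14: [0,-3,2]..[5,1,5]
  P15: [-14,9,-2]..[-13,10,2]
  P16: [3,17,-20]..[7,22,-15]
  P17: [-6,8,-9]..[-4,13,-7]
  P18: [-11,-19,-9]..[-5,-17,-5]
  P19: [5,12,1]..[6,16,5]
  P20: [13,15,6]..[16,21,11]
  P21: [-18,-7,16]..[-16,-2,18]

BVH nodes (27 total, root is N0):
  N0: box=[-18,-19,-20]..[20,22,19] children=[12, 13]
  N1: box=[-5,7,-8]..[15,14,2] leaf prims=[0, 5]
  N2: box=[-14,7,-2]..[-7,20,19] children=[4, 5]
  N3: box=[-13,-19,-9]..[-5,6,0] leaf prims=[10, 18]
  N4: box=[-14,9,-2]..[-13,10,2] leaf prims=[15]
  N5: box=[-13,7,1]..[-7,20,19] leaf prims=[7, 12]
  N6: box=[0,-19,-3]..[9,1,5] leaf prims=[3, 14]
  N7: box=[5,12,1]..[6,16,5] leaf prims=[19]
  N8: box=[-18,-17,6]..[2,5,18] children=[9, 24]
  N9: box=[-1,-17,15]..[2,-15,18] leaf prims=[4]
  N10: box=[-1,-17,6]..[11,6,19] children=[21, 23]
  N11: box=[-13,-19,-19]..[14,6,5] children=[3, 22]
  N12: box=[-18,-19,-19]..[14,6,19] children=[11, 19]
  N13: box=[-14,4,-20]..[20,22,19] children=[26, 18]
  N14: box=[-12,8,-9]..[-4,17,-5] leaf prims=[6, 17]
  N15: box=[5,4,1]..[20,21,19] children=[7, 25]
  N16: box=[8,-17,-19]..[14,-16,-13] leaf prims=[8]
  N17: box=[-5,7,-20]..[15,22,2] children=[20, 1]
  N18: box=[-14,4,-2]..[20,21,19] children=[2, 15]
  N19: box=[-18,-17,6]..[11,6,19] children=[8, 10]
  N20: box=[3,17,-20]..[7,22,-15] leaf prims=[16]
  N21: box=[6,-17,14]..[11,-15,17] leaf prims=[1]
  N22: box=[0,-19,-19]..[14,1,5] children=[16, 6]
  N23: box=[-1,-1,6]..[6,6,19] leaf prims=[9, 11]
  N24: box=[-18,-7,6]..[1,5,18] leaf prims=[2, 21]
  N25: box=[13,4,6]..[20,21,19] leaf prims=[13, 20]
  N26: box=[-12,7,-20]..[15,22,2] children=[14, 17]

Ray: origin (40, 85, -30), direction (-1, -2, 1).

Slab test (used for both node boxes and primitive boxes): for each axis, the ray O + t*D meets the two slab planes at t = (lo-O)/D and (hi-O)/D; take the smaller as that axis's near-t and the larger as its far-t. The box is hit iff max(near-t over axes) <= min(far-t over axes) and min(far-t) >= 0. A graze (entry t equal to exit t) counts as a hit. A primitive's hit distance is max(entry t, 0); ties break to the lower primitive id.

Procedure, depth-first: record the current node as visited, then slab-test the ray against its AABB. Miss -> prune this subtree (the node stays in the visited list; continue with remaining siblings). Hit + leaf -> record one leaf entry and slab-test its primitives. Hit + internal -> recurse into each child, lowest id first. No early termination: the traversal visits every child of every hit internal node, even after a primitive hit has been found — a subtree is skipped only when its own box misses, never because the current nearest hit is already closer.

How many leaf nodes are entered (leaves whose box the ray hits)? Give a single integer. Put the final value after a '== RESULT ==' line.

Walk:
N0 x:[20,58] y:[63/2,52] z:[10,49] -> hit [63/2,49], descend [12, 13]
  N12 x:[26,58] y:[79/2,52] z:[11,49] -> hit [79/2,49], descend [11, 19]
    N11 x:[26,53] y:[79/2,52] z:[11,35] -> miss, prune
    N19 x:[29,58] y:[79/2,51] z:[36,49] -> hit [79/2,49], descend [8, 10]
      N8 x:[38,58] y:[40,51] z:[36,48] -> hit [40,48], descend [9, 24]
        N9 x:[38,41] y:[50,51] z:[45,48] -> miss, prune
        N24 x:[39,58] y:[40,46] z:[36,48] -> hit [40,46] leaf, test {P2(miss), P21(miss)}
      N10 x:[29,41] y:[79/2,51] z:[36,49] -> hit [79/2,41], descend [21, 23]
        N21 x:[29,34] y:[50,51] z:[44,47] -> miss, prune
        N23 x:[34,41] y:[79/2,43] z:[36,49] -> hit [79/2,41] leaf, test {P9(miss), P11(miss)}
  N13 x:[20,54] y:[63/2,81/2] z:[10,49] -> hit [63/2,81/2], descend [18, 26]
    N18 x:[20,54] y:[32,81/2] z:[28,49] -> hit [32,81/2], descend [2, 15]
      N2 x:[47,54] y:[65/2,39] z:[28,49] -> miss, prune
      N15 x:[20,35] y:[32,81/2] z:[31,49] -> hit [32,35], descend [7, 25]
        N7 x:[34,35] y:[69/2,73/2] z:[31,35] -> hit [69/2,35] leaf, test {P19@t=69/2}
        N25 x:[20,27] y:[32,81/2] z:[36,49] -> miss, prune
    N26 x:[25,52] y:[63/2,39] z:[10,32] -> hit [63/2,32], descend [14, 17]
      N14 x:[44,52] y:[34,77/2] z:[21,25] -> miss, prune
      N17 x:[25,45] y:[63/2,39] z:[10,32] -> hit [63/2,32], descend [1, 20]
        N1 x:[25,45] y:[71/2,39] z:[22,32] -> miss, prune
        N20 x:[33,37] y:[63/2,34] z:[10,15] -> miss, prune

Summary -> nodes [0, 12, 11, 19, 8, 9, 24, 10, 21, 23, 13, 18, 2, 15, 7, 25, 26, 14, 17, 1, 20]; box-tests=21; leaf-entries=3; first=P19

== RESULT ==
3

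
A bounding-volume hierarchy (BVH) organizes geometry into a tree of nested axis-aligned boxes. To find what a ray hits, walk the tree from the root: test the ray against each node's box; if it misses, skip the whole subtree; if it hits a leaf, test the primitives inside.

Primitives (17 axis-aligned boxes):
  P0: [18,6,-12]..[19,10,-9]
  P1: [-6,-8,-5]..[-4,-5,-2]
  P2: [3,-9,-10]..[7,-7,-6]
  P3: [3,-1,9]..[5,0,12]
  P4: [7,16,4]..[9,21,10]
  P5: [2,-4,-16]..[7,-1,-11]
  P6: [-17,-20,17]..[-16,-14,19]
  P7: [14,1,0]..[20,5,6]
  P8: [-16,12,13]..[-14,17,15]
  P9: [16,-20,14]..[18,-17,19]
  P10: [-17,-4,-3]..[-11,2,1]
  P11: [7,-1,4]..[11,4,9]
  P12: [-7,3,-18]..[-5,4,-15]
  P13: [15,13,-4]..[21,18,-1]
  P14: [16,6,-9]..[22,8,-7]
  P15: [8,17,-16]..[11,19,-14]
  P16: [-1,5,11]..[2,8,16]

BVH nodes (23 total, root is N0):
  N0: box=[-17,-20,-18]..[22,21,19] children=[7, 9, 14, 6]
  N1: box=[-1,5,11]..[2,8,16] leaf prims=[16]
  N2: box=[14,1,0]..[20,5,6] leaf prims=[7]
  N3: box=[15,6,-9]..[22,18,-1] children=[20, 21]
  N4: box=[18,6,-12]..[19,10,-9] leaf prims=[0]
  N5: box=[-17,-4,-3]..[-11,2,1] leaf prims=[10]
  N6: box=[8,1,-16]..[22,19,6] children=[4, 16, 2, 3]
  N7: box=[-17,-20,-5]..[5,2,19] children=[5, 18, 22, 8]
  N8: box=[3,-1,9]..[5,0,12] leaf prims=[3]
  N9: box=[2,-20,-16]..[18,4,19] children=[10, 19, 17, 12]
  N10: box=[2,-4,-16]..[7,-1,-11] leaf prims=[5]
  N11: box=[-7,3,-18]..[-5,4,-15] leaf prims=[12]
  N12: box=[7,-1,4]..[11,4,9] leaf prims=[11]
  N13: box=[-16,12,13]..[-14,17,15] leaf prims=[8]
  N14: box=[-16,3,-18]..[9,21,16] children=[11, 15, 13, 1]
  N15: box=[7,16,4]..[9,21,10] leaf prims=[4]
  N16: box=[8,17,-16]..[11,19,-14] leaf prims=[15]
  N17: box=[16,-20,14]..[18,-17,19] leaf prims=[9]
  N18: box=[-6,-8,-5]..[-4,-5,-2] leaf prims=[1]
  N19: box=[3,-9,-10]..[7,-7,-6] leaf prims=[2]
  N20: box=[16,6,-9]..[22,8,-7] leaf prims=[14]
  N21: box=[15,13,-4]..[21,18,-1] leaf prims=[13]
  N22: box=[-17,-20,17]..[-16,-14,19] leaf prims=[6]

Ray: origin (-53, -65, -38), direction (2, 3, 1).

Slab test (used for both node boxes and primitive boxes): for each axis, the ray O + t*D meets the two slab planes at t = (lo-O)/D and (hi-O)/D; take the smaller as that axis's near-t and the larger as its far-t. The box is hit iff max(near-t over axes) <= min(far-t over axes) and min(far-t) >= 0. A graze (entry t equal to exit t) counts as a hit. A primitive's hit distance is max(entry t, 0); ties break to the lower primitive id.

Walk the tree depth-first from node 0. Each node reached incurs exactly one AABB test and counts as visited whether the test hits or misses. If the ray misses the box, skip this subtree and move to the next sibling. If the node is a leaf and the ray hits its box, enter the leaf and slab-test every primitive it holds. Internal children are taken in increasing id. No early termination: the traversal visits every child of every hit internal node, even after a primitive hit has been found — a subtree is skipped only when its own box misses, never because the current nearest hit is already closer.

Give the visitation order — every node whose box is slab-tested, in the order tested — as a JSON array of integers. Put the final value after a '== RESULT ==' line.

Traverse from the root:
N0 x:[18,75/2] y:[15,86/3] z:[20,57] -> hit [20,86/3], descend [6, 7, 9, 14]
  N6 x:[61/2,75/2] y:[22,28] z:[22,44] -> miss, prune
  N7 x:[18,29] y:[15,67/3] z:[33,57] -> miss, prune
  N9 x:[55/2,71/2] y:[15,23] z:[22,57] -> miss, prune
  N14 x:[37/2,31] y:[68/3,86/3] z:[20,54] -> hit [68/3,86/3], descend [1, 11, 13, 15]
    N1 x:[26,55/2] y:[70/3,73/3] z:[49,54] -> miss, prune
    N11 x:[23,24] y:[68/3,23] z:[20,23] -> hit [23,23] leaf, test {P12@t=23}
    N13 x:[37/2,39/2] y:[77/3,82/3] z:[51,53] -> miss, prune
    N15 x:[30,31] y:[27,86/3] z:[42,48] -> miss, prune

9 AABB tests over nodes [0, 6, 7, 9, 14, 1, 11, 13, 15]; 1 leaf entered; closest P12.

== RESULT ==
[0, 6, 7, 9, 14, 1, 11, 13, 15]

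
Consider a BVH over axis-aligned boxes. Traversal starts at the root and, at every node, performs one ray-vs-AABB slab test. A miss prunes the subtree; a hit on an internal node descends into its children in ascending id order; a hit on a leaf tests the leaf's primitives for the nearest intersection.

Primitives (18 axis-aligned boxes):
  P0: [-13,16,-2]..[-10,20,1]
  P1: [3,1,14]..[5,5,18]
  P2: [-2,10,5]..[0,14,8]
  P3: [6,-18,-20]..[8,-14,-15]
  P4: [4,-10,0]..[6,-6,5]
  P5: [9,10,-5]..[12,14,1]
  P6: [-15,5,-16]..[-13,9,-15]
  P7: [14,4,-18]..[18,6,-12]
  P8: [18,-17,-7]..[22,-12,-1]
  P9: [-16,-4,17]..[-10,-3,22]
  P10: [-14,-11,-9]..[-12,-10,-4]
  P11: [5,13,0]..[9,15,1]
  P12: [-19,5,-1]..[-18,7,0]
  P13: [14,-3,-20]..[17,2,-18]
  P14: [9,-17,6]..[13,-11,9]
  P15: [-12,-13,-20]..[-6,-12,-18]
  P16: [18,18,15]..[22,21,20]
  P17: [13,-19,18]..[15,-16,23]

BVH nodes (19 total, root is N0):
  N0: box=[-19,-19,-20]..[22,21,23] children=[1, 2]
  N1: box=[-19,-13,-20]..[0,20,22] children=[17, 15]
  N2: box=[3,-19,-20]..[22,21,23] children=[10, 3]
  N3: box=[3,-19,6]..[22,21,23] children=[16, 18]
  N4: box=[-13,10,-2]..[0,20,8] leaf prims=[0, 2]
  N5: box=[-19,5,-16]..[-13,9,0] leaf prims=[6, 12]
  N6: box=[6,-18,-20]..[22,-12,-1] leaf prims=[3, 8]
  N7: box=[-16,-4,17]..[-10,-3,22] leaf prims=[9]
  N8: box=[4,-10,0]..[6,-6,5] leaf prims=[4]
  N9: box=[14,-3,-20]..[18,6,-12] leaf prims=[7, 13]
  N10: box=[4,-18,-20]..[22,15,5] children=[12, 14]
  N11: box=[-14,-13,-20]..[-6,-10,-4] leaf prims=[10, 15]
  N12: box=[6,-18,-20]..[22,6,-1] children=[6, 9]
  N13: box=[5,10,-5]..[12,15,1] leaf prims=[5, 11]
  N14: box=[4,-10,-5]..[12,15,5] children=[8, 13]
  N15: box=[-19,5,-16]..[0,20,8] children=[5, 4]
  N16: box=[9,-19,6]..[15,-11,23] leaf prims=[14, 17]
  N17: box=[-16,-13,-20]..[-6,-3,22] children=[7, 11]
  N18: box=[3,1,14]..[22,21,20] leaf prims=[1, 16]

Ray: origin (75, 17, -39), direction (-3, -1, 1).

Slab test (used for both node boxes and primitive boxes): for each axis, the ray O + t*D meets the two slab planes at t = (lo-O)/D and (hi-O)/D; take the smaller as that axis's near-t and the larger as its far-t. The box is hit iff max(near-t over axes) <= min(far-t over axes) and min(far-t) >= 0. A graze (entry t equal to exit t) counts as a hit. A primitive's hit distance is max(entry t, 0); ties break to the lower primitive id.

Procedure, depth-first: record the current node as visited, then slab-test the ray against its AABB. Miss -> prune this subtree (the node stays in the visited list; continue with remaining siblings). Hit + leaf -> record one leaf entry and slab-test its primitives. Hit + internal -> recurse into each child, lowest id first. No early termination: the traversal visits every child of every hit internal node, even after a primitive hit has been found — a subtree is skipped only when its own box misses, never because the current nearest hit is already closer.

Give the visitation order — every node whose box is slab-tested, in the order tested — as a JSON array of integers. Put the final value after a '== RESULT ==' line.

Traverse from the root:
N0 x:[53/3,94/3] y:[-4,36] z:[19,62] -> hit [19,94/3], descend [1, 2]
  N1 x:[25,94/3] y:[-3,30] z:[19,61] -> hit [25,30], descend [15, 17]
    N15 x:[25,94/3] y:[-3,12] z:[23,47] -> miss, prune
    N17 x:[27,91/3] y:[20,30] z:[19,61] -> hit [27,30], descend [7, 11]
      N7 x:[85/3,91/3] y:[20,21] z:[56,61] -> miss, prune
      N11 x:[27,89/3] y:[27,30] z:[19,35] -> hit [27,89/3] leaf, test {P10(miss), P15(miss)}
  N2 x:[53/3,24] y:[-4,36] z:[19,62] -> hit [19,24], descend [3, 10]
    N3 x:[53/3,24] y:[-4,36] z:[45,62] -> miss, prune
    N10 x:[53/3,71/3] y:[2,35] z:[19,44] -> hit [19,71/3], descend [12, 14]
      N12 x:[53/3,23] y:[11,35] z:[19,38] -> hit [19,23], descend [6, 9]
        N6 x:[53/3,23] y:[29,35] z:[19,38] -> miss, prune
        N9 x:[19,61/3] y:[11,20] z:[19,27] -> hit [19,20] leaf, test {P7(miss), P13@t=58/3}
      N14 x:[21,71/3] y:[2,27] z:[34,44] -> miss, prune

13 AABB tests over nodes [0, 1, 15, 17, 7, 11, 2, 3, 10, 12, 6, 9, 14]; 2 leaves entered; closest P13.

== RESULT ==
[0, 1, 15, 17, 7, 11, 2, 3, 10, 12, 6, 9, 14]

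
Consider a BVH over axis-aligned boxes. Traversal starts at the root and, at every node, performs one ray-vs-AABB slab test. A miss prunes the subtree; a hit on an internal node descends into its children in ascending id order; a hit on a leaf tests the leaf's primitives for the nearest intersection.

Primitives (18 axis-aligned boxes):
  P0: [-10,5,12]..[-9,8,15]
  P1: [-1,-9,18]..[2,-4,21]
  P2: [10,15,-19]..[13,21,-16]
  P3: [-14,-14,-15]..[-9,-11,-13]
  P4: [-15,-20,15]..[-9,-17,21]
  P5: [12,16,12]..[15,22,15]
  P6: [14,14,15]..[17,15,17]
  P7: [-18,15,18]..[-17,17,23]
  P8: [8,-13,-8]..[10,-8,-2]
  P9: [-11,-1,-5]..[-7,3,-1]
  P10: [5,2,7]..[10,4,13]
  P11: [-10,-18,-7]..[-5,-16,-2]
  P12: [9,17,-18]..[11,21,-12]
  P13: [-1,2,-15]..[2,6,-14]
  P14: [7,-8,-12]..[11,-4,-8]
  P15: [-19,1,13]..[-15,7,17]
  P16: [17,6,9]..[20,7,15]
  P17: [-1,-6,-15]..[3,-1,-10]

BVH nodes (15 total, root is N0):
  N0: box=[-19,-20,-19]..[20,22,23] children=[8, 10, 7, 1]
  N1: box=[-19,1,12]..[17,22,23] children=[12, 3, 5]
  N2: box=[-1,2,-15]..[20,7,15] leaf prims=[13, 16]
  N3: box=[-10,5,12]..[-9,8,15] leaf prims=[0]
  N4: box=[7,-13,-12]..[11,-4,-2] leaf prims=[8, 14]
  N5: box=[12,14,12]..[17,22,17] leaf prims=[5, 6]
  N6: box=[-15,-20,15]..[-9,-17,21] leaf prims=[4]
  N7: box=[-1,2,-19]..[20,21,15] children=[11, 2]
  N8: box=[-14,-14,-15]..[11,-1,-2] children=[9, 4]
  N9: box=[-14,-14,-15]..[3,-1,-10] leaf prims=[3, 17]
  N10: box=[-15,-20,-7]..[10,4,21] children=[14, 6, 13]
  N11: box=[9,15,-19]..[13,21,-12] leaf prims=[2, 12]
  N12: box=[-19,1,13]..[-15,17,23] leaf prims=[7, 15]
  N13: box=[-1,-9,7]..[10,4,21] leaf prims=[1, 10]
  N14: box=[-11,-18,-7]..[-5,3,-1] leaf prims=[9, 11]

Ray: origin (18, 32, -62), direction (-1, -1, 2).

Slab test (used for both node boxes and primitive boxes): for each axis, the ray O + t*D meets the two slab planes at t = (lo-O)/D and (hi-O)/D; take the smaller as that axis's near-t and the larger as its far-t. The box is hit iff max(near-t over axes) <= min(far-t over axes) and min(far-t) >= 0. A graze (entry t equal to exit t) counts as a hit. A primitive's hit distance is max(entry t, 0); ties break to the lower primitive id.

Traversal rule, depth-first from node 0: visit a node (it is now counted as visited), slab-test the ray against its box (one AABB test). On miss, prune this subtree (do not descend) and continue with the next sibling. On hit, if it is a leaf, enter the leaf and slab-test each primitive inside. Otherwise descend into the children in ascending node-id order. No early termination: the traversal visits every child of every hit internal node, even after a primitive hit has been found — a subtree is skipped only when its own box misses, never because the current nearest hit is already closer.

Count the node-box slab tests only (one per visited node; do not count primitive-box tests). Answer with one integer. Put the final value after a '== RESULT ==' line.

Walk:
N0 x:[-2,37] y:[10,52] z:[43/2,85/2] -> hit [43/2,37], descend [1, 7, 8, 10]
  N1 x:[1,37] y:[10,31] z:[37,85/2] -> miss, prune
  N7 x:[-2,19] y:[11,30] z:[43/2,77/2] -> miss, prune
  N8 x:[7,32] y:[33,46] z:[47/2,30] -> miss, prune
  N10 x:[8,33] y:[28,52] z:[55/2,83/2] -> hit [28,33], descend [6, 13, 14]
    N6 x:[27,33] y:[49,52] z:[77/2,83/2] -> miss, prune
    N13 x:[8,19] y:[28,41] z:[69/2,83/2] -> miss, prune
    N14 x:[23,29] y:[29,50] z:[55/2,61/2] -> hit [29,29] leaf, test {P9@t=29, P11(miss)}

order=[0, 1, 7, 8, 10, 6, 13, 14]  |boxes|=8  |leaves|=1  hit=P9

== RESULT ==
8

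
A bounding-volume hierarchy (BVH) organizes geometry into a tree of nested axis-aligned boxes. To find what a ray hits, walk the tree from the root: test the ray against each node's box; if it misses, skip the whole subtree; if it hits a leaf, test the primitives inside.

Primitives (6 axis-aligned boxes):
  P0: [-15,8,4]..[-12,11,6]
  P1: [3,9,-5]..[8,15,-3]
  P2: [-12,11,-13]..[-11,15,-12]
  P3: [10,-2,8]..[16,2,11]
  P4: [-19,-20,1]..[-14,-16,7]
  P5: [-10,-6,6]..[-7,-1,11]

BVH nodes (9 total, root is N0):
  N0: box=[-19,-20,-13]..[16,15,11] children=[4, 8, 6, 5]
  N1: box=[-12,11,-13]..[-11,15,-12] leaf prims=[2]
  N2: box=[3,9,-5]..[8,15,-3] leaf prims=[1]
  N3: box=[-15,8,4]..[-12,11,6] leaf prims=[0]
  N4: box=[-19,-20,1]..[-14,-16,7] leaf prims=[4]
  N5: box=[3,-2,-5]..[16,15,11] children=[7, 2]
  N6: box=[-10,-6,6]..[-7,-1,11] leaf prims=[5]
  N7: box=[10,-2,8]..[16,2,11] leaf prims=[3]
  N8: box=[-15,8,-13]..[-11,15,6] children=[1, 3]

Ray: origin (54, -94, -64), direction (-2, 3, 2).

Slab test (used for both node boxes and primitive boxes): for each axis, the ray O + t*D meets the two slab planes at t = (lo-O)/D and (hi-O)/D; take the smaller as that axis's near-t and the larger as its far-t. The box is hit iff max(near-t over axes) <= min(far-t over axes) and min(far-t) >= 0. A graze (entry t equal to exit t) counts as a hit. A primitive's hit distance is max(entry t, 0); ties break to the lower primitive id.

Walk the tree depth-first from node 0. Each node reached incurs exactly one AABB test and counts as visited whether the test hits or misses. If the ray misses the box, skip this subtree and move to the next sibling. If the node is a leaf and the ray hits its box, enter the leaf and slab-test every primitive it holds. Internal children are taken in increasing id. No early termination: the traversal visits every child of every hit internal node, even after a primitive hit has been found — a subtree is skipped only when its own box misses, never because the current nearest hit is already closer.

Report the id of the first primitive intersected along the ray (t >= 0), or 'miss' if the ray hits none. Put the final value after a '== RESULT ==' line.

Walk:
N0 x:[19,73/2] y:[74/3,109/3] z:[51/2,75/2] -> hit [51/2,109/3], descend [4, 5, 6, 8]
  N4 x:[34,73/2] y:[74/3,26] z:[65/2,71/2] -> miss, prune
  N5 x:[19,51/2] y:[92/3,109/3] z:[59/2,75/2] -> miss, prune
  N6 x:[61/2,32] y:[88/3,31] z:[35,75/2] -> miss, prune
  N8 x:[65/2,69/2] y:[34,109/3] z:[51/2,35] -> hit [34,69/2], descend [1, 3]
    N1 x:[65/2,33] y:[35,109/3] z:[51/2,26] -> miss, prune
    N3 x:[33,69/2] y:[34,35] z:[34,35] -> hit [34,69/2] leaf, test {P0@t=34}

Visited [0, 4, 5, 6, 8, 1, 3]. Tests: 7 box, 1 leaf. Nearest: P0.

== RESULT ==
0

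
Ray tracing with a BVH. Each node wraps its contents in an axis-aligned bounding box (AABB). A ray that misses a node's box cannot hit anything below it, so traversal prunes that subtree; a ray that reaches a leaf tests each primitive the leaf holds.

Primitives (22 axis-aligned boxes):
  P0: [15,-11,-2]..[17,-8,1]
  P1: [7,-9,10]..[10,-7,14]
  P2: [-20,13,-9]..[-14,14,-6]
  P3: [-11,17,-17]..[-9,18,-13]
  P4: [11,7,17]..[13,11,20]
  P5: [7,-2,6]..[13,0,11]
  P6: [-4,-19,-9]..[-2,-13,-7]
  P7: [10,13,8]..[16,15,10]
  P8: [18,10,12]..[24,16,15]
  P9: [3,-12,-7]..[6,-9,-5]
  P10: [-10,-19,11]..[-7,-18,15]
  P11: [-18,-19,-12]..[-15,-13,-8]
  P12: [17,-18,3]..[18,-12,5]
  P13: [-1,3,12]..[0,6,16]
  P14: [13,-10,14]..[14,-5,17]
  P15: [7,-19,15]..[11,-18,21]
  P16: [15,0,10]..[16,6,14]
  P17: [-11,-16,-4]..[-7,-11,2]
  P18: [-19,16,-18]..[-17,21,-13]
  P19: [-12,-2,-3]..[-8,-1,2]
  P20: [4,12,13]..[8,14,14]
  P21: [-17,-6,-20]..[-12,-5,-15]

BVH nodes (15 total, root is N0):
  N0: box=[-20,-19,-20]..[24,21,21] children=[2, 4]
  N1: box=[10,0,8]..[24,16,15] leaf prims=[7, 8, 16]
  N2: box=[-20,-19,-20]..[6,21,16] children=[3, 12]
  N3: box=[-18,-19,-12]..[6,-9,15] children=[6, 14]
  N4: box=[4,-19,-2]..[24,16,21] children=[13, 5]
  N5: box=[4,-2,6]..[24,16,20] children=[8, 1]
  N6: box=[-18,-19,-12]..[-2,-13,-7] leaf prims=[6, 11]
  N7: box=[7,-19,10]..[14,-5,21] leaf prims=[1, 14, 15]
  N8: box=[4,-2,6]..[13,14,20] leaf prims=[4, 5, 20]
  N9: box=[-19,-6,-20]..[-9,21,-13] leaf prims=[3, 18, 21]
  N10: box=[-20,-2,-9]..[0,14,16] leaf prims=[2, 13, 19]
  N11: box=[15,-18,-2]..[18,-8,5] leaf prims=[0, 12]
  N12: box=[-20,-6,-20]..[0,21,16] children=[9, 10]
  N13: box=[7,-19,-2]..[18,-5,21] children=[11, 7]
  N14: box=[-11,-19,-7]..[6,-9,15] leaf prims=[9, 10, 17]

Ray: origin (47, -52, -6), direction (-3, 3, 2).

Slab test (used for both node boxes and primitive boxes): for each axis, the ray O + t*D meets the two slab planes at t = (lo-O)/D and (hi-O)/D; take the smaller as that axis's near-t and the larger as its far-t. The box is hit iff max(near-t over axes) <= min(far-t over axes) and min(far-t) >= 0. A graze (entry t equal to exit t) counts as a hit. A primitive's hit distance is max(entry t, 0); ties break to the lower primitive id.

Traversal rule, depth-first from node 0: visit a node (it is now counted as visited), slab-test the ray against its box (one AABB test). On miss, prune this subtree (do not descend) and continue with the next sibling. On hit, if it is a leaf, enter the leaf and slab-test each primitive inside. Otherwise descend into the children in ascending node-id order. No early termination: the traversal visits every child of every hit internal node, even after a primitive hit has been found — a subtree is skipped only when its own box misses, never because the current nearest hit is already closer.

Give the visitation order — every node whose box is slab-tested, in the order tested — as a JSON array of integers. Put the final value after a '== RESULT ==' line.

Traverse from the root:
N0 x:[23/3,67/3] y:[11,73/3] z:[-7,27/2] -> hit [11,27/2], descend [2, 4]
  N2 x:[41/3,67/3] y:[11,73/3] z:[-7,11] -> miss, prune
  N4 x:[23/3,43/3] y:[11,68/3] z:[2,27/2] -> hit [11,27/2], descend [5, 13]
    N5 x:[23/3,43/3] y:[50/3,68/3] z:[6,13] -> miss, prune
    N13 x:[29/3,40/3] y:[11,47/3] z:[2,27/2] -> hit [11,40/3], descend [7, 11]
      N7 x:[11,40/3] y:[11,47/3] z:[8,27/2] -> hit [11,40/3] leaf, test {P1(miss), P14(miss), P15(miss)}
      N11 x:[29/3,32/3] y:[34/3,44/3] z:[2,11/2] -> miss, prune

Summary -> nodes [0, 2, 4, 5, 13, 7, 11]; box-tests=7; leaf-entries=1; first=miss

== RESULT ==
[0, 2, 4, 5, 13, 7, 11]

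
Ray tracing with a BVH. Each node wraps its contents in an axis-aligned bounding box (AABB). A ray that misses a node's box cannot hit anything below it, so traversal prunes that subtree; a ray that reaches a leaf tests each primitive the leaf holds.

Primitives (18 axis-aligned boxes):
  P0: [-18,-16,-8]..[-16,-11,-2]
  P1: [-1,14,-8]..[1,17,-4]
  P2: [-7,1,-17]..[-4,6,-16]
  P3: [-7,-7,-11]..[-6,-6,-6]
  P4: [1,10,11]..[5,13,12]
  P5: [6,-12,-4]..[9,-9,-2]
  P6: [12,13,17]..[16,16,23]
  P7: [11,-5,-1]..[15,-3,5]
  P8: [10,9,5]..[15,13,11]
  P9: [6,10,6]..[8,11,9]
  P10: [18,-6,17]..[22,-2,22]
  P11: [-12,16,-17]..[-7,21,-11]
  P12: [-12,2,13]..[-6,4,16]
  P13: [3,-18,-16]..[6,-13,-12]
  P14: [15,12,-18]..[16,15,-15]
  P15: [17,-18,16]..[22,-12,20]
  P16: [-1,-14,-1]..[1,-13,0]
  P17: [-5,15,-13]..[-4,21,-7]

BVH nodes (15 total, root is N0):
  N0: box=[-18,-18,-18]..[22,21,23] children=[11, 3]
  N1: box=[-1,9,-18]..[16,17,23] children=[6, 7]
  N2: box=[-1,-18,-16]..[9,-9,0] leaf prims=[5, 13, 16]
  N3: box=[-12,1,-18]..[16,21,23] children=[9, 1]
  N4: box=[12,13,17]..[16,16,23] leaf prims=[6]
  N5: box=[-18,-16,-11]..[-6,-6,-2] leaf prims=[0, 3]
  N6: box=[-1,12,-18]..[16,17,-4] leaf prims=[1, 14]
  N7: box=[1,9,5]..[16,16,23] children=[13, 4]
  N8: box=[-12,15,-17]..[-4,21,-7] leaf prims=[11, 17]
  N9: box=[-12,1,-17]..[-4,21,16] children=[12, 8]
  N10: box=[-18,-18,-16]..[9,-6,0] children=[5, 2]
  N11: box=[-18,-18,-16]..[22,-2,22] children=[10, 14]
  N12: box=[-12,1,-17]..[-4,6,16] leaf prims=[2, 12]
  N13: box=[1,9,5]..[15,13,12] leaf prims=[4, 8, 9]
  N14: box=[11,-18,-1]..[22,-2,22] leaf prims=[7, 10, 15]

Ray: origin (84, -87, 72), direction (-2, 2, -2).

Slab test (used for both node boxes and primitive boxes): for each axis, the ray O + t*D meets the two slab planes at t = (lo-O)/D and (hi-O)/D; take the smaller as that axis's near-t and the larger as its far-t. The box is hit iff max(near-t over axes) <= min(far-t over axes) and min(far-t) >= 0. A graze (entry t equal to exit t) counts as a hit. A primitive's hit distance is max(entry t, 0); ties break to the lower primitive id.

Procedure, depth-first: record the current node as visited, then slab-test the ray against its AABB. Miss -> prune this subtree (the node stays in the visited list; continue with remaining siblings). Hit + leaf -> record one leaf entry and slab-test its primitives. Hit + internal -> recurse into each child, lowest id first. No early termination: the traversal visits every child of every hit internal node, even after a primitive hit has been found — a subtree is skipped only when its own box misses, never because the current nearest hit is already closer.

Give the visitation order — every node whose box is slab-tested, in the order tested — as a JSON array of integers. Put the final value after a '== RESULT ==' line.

Traverse from the root:
N0 x:[31,51] y:[69/2,54] z:[49/2,45] -> hit [69/2,45], descend [3, 11]
  N3 x:[34,48] y:[44,54] z:[49/2,45] -> hit [44,45], descend [1, 9]
    N1 x:[34,85/2] y:[48,52] z:[49/2,45] -> miss, prune
    N9 x:[44,48] y:[44,54] z:[28,89/2] -> hit [44,89/2], descend [8, 12]
      N8 x:[44,48] y:[51,54] z:[79/2,89/2] -> miss, prune
      N12 x:[44,48] y:[44,93/2] z:[28,89/2] -> hit [44,89/2] leaf, test {P2@t=44, P12(miss)}
  N11 x:[31,51] y:[69/2,85/2] z:[25,44] -> hit [69/2,85/2], descend [10, 14]
    N10 x:[75/2,51] y:[69/2,81/2] z:[36,44] -> hit [75/2,81/2], descend [2, 5]
      N2 x:[75/2,85/2] y:[69/2,39] z:[36,44] -> hit [75/2,39] leaf, test {P5@t=75/2, P13(miss), P16(miss)}
      N5 x:[45,51] y:[71/2,81/2] z:[37,83/2] -> miss, prune
    N14 x:[31,73/2] y:[69/2,85/2] z:[25,73/2] -> hit [69/2,73/2] leaf, test {P7(miss), P10(miss), P15(miss)}

Visited [0, 3, 1, 9, 8, 12, 11, 10, 2, 5, 14]. Tests: 11 box, 3 leaf. Nearest: P5.

== RESULT ==
[0, 3, 1, 9, 8, 12, 11, 10, 2, 5, 14]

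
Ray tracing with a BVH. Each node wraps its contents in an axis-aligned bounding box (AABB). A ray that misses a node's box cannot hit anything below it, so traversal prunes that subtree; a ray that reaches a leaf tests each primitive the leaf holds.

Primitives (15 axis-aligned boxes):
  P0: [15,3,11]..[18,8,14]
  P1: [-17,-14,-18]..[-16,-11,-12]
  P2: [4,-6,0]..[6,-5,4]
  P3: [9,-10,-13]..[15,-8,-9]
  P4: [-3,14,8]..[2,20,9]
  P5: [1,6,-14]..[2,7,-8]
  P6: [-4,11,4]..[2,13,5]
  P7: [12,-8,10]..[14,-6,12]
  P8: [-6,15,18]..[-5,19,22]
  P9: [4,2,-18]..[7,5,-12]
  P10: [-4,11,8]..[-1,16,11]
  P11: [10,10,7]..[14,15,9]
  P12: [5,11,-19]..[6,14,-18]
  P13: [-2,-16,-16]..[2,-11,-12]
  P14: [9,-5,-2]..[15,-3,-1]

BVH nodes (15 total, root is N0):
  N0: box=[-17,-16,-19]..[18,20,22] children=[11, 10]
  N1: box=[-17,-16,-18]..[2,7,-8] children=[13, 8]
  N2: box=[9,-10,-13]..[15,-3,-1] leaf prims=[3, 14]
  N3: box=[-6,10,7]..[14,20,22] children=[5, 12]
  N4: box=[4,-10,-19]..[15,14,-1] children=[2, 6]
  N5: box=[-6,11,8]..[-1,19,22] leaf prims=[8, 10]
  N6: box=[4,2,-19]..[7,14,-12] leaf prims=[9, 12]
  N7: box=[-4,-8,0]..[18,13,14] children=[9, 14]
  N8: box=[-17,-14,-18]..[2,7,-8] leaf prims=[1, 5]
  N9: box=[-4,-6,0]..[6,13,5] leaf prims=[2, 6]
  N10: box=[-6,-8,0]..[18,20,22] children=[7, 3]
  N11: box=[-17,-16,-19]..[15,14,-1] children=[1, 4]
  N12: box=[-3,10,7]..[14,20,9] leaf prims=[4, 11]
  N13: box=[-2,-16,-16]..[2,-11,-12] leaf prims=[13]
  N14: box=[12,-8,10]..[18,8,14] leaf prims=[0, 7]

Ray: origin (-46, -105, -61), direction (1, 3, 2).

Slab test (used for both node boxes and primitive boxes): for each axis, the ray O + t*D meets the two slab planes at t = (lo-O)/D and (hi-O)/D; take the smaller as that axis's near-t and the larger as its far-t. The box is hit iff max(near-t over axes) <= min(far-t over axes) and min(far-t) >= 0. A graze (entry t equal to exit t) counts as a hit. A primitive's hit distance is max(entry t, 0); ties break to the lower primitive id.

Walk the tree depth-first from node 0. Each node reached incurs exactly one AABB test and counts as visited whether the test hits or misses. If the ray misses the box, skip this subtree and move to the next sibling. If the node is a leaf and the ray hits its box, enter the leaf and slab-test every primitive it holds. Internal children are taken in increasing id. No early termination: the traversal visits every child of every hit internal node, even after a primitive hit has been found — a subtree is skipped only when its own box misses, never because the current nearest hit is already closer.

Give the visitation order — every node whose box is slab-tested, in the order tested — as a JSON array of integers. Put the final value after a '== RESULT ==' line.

Walk:
N0 x:[29,64] y:[89/3,125/3] z:[21,83/2] -> hit [89/3,83/2], descend [10, 11]
  N10 x:[40,64] y:[97/3,125/3] z:[61/2,83/2] -> hit [40,83/2], descend [3, 7]
    N3 x:[40,60] y:[115/3,125/3] z:[34,83/2] -> hit [40,83/2], descend [5, 12]
      N5 x:[40,45] y:[116/3,124/3] z:[69/2,83/2] -> hit [40,124/3] leaf, test {P8@t=40, P10(miss)}
      N12 x:[43,60] y:[115/3,125/3] z:[34,35] -> miss, prune
    N7 x:[42,64] y:[97/3,118/3] z:[61/2,75/2] -> miss, prune
  N11 x:[29,61] y:[89/3,119/3] z:[21,30] -> hit [89/3,30], descend [1, 4]
    N1 x:[29,48] y:[89/3,112/3] z:[43/2,53/2] -> miss, prune
    N4 x:[50,61] y:[95/3,119/3] z:[21,30] -> miss, prune

9 AABB tests over nodes [0, 10, 3, 5, 12, 7, 11, 1, 4]; 1 leaf entered; closest P8.

== RESULT ==
[0, 10, 3, 5, 12, 7, 11, 1, 4]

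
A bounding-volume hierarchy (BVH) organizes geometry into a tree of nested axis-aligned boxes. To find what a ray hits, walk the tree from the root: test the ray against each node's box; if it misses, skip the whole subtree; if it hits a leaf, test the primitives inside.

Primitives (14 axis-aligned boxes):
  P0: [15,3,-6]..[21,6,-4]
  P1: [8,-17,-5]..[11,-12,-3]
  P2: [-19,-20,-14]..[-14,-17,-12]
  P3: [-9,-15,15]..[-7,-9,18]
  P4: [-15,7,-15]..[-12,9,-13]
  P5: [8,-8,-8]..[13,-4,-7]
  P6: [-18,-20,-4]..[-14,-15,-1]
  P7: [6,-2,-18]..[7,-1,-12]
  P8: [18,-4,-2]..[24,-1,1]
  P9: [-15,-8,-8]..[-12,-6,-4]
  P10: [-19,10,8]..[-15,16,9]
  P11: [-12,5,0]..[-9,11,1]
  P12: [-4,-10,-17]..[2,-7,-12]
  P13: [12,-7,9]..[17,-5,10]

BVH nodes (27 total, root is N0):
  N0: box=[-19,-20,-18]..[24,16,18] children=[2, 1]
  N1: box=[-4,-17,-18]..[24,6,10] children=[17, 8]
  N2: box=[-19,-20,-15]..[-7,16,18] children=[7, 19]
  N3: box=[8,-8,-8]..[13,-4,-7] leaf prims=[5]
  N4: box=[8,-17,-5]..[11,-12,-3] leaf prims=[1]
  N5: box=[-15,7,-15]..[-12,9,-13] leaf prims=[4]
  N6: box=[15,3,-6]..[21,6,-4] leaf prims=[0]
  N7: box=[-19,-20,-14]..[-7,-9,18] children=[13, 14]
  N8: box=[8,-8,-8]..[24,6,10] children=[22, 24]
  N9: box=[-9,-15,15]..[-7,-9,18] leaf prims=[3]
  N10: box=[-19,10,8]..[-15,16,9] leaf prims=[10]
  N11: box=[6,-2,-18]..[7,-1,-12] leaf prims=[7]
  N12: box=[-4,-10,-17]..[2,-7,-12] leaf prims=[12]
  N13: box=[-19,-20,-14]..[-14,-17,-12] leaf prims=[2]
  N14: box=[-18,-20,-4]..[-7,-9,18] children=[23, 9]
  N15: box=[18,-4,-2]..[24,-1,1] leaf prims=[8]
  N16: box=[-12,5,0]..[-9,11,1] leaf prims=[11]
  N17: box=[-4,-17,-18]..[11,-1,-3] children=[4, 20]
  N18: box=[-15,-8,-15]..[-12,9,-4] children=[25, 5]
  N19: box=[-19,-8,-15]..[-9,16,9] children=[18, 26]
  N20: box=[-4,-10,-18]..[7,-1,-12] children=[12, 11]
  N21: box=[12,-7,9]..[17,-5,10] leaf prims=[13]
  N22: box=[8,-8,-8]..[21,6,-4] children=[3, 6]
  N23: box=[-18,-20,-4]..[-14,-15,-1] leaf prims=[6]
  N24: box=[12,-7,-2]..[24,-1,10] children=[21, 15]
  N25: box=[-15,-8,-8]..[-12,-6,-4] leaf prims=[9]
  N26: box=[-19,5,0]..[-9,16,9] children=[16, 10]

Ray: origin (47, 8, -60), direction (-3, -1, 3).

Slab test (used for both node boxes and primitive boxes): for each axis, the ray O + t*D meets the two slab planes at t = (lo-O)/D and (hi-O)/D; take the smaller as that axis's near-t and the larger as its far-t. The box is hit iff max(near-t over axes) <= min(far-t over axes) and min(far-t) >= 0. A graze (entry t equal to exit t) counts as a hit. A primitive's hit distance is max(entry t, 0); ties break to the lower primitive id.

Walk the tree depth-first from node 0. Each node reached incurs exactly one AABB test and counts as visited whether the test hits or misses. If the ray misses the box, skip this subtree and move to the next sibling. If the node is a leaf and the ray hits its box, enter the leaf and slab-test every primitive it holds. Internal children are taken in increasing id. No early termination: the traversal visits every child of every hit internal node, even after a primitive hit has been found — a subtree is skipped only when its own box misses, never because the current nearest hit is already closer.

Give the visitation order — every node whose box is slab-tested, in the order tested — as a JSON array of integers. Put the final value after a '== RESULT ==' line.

Traverse from the root:
N0 x:[23/3,22] y:[-8,28] z:[14,26] -> hit [14,22], descend [1, 2]
  N1 x:[23/3,17] y:[2,25] z:[14,70/3] -> hit [14,17], descend [8, 17]
    N8 x:[23/3,13] y:[2,16] z:[52/3,70/3] -> miss, prune
    N17 x:[12,17] y:[9,25] z:[14,19] -> hit [14,17], descend [4, 20]
      N4 x:[12,13] y:[20,25] z:[55/3,19] -> miss, prune
      N20 x:[40/3,17] y:[9,18] z:[14,16] -> hit [14,16], descend [11, 12]
        N11 x:[40/3,41/3] y:[9,10] z:[14,16] -> miss, prune
        N12 x:[15,17] y:[15,18] z:[43/3,16] -> hit [15,16] leaf, test {P12@t=15}
  N2 x:[18,22] y:[-8,28] z:[15,26] -> hit [18,22], descend [7, 19]
    N7 x:[18,22] y:[17,28] z:[46/3,26] -> hit [18,22], descend [13, 14]
      N13 x:[61/3,22] y:[25,28] z:[46/3,16] -> miss, prune
      N14 x:[18,65/3] y:[17,28] z:[56/3,26] -> hit [56/3,65/3], descend [9, 23]
        N9 x:[18,56/3] y:[17,23] z:[25,26] -> miss, prune
        N23 x:[61/3,65/3] y:[23,28] z:[56/3,59/3] -> miss, prune
    N19 x:[56/3,22] y:[-8,16] z:[15,23] -> miss, prune

order=[0, 1, 8, 17, 4, 20, 11, 12, 2, 7, 13, 14, 9, 23, 19]  |boxes|=15  |leaves|=1  hit=P12

== RESULT ==
[0, 1, 8, 17, 4, 20, 11, 12, 2, 7, 13, 14, 9, 23, 19]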